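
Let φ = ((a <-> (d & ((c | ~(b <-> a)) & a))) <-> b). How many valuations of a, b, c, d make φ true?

7

a  b  c  d     (b <-> a)  ~(b <-> a)  (c | ~(b <-> a))  ((c | ~(b <-> a)) & a)  (d & ((c | ~(b <-> a)) & a))  φ
F  F  F  F         T          F              F                    F                          F                F
F  F  F  T         T          F              F                    F                          F                F
F  F  T  F         T          F              T                    F                          F                F
F  F  T  T         T          F              T                    F                          F                F
F  T  F  F         F          T              T                    F                          F                T
F  T  F  T         F          T              T                    F                          F                T
F  T  T  F         F          T              T                    F                          F                T
F  T  T  T         F          T              T                    F                          F                T
T  F  F  F         F          T              T                    T                          F                T
T  F  F  T         F          T              T                    T                          T                F
T  F  T  F         F          T              T                    T                          F                T
T  F  T  T         F          T              T                    T                          T                F
T  T  F  F         T          F              F                    F                          F                F
T  T  F  T         T          F              F                    F                          F                F
T  T  T  F         T          F              T                    T                          F                F
T  T  T  T         T          F              T                    T                          T                T
The formula is true on 7 of the 16 rows.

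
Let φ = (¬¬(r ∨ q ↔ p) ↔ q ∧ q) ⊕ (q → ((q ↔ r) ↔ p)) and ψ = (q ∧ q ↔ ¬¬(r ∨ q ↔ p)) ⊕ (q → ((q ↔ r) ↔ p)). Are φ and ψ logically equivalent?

equivalent

p | q | r || φ | ψ
T | T | T || F | F
T | T | F || T | T
T | F | T || T | T
T | F | F || F | F
F | T | T || F | F
F | T | F || T | T
F | F | T || F | F
F | F | F || T | T
The columns for φ and ψ agree on every row, so they are logically equivalent.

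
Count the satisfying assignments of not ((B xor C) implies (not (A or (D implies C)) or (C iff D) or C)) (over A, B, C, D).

A | B | C | D || (B xor C) | (D implies C) | (A or (D implies C)) | not (A or (D implies C)) | (C iff D) | φ
1 | 1 | 1 | 1 ||     0     |       1       |          1           |            0             |     1     | 0
1 | 1 | 1 | 0 ||     0     |       1       |          1           |            0             |     0     | 0
1 | 1 | 0 | 1 ||     1     |       0       |          1           |            0             |     0     | 1
1 | 1 | 0 | 0 ||     1     |       1       |          1           |            0             |     1     | 0
1 | 0 | 1 | 1 ||     1     |       1       |          1           |            0             |     1     | 0
1 | 0 | 1 | 0 ||     1     |       1       |          1           |            0             |     0     | 0
1 | 0 | 0 | 1 ||     0     |       0       |          1           |            0             |     0     | 0
1 | 0 | 0 | 0 ||     0     |       1       |          1           |            0             |     1     | 0
0 | 1 | 1 | 1 ||     0     |       1       |          1           |            0             |     1     | 0
0 | 1 | 1 | 0 ||     0     |       1       |          1           |            0             |     0     | 0
0 | 1 | 0 | 1 ||     1     |       0       |          0           |            1             |     0     | 0
0 | 1 | 0 | 0 ||     1     |       1       |          1           |            0             |     1     | 0
0 | 0 | 1 | 1 ||     1     |       1       |          1           |            0             |     1     | 0
0 | 0 | 1 | 0 ||     1     |       1       |          1           |            0             |     0     | 0
0 | 0 | 0 | 1 ||     0     |       0       |          0           |            1             |     0     | 0
0 | 0 | 0 | 0 ||     0     |       1       |          1           |            0             |     1     | 0
The formula is true on 1 of the 16 rows.

1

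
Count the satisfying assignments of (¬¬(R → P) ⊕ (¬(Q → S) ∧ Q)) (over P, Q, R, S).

P | Q | R | S | (¬¬(R → P) ⊕ (¬(Q → S) ∧ Q))
- | - | - | - | ----------------------------
1 | 1 | 1 | 1 |              1              
1 | 1 | 1 | 0 |              0              
1 | 1 | 0 | 1 |              1              
1 | 1 | 0 | 0 |              0              
1 | 0 | 1 | 1 |              1              
1 | 0 | 1 | 0 |              1              
1 | 0 | 0 | 1 |              1              
1 | 0 | 0 | 0 |              1              
0 | 1 | 1 | 1 |              0              
0 | 1 | 1 | 0 |              1              
0 | 1 | 0 | 1 |              1              
0 | 1 | 0 | 0 |              0              
0 | 0 | 1 | 1 |              0              
0 | 0 | 1 | 0 |              0              
0 | 0 | 0 | 1 |              1              
0 | 0 | 0 | 0 |              1              
The formula is true on 10 of the 16 rows.

10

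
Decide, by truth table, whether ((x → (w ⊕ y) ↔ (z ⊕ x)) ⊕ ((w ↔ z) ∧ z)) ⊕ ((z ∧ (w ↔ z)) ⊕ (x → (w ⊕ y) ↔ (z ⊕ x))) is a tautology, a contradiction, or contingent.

  x   |   y   |   z   |   w   | (w ⊕ y) | (x → (w ⊕ y)) | (z ⊕ x) | ((x → (w ⊕ y)) ↔ (z ⊕ x)) | (w ↔ z) | ((w ↔ z) ∧ z) | (z ∧ (w ↔ z)) |   φ  
----- | ----- | ----- | ----- | ------- | ------------- | ------- | ------------------------- | ------- | ------------- | ------------- | -----
 True |  True |  True |  True |  False  |     False     |  False  |            True           |   True  |      True     |      True     | False
 True |  True |  True | False |   True  |      True     |  False  |           False           |  False  |     False     |     False     | False
 True |  True | False |  True |  False  |     False     |   True  |           False           |  False  |     False     |     False     | False
 True |  True | False | False |   True  |      True     |   True  |            True           |   True  |     False     |     False     | False
 True | False |  True |  True |   True  |      True     |  False  |           False           |   True  |      True     |      True     | False
 True | False |  True | False |  False  |     False     |  False  |            True           |  False  |     False     |     False     | False
 True | False | False |  True |   True  |      True     |   True  |            True           |  False  |     False     |     False     | False
 True | False | False | False |  False  |     False     |   True  |           False           |   True  |     False     |     False     | False
False |  True |  True |  True |  False  |      True     |   True  |            True           |   True  |      True     |      True     | False
False |  True |  True | False |   True  |      True     |   True  |            True           |  False  |     False     |     False     | False
False |  True | False |  True |  False  |      True     |  False  |           False           |  False  |     False     |     False     | False
False |  True | False | False |   True  |      True     |  False  |           False           |   True  |     False     |     False     | False
False | False |  True |  True |   True  |      True     |   True  |            True           |   True  |      True     |      True     | False
False | False |  True | False |  False  |      True     |   True  |            True           |  False  |     False     |     False     | False
False | False | False |  True |   True  |      True     |  False  |           False           |  False  |     False     |     False     | False
False | False | False | False |  False  |      True     |  False  |           False           |   True  |     False     |     False     | False
Every row is False, so the formula is a contradiction.

contradiction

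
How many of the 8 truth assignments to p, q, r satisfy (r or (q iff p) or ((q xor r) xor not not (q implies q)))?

p | q | r | (q iff p) | (q xor r) | (q implies q) | not (q implies q) | not not (q implies q) | φ
- | - | - | --------- | --------- | ------------- | ----------------- | --------------------- | -
0 | 0 | 0 |     1     |     0     |       1       |         0         |           1           | 1
0 | 0 | 1 |     1     |     1     |       1       |         0         |           1           | 1
0 | 1 | 0 |     0     |     1     |       1       |         0         |           1           | 0
0 | 1 | 1 |     0     |     0     |       1       |         0         |           1           | 1
1 | 0 | 0 |     0     |     0     |       1       |         0         |           1           | 1
1 | 0 | 1 |     0     |     1     |       1       |         0         |           1           | 1
1 | 1 | 0 |     1     |     1     |       1       |         0         |           1           | 1
1 | 1 | 1 |     1     |     0     |       1       |         0         |           1           | 1
The formula is true on 7 of the 8 rows.

7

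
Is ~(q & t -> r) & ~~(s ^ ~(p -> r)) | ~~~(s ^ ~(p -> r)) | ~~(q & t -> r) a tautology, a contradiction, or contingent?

tautology

p | q | r | s | t | φ
- | - | - | - | - | -
F | F | F | F | F | T
F | F | F | F | T | T
F | F | F | T | F | T
F | F | F | T | T | T
F | F | T | F | F | T
F | F | T | F | T | T
F | F | T | T | F | T
F | F | T | T | T | T
F | T | F | F | F | T
F | T | F | F | T | T
F | T | F | T | F | T
F | T | F | T | T | T
F | T | T | F | F | T
F | T | T | F | T | T
F | T | T | T | F | T
F | T | T | T | T | T
T | F | F | F | F | T
T | F | F | F | T | T
T | F | F | T | F | T
T | F | F | T | T | T
T | F | T | F | F | T
T | F | T | F | T | T
T | F | T | T | F | T
T | F | T | T | T | T
T | T | F | F | F | T
T | T | F | F | T | T
T | T | F | T | F | T
T | T | F | T | T | T
T | T | T | F | F | T
T | T | T | F | T | T
T | T | T | T | F | T
T | T | T | T | T | T
Every row is T, so the formula is a tautology.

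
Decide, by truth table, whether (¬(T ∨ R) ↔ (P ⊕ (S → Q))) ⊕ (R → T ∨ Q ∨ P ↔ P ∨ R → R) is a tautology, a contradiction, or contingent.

P  Q  R  S  T  |  φ
T  T  T  T  T  |  F
T  T  T  T  F  |  F
T  T  T  F  T  |  F
T  T  T  F  F  |  F
T  T  F  T  T  |  T
T  T  F  T  F  |  F
T  T  F  F  T  |  T
T  T  F  F  F  |  F
T  F  T  T  T  |  T
T  F  T  T  F  |  T
T  F  T  F  T  |  F
T  F  T  F  F  |  F
T  F  F  T  T  |  F
T  F  F  T  F  |  T
T  F  F  F  T  |  T
T  F  F  F  F  |  F
F  T  T  T  T  |  T
F  T  T  T  F  |  T
F  T  T  F  T  |  T
F  T  T  F  F  |  T
F  T  F  T  T  |  T
F  T  F  T  F  |  F
F  T  F  F  T  |  T
F  T  F  F  F  |  F
F  F  T  T  T  |  F
F  F  T  T  F  |  T
F  F  T  F  T  |  T
F  F  T  F  F  |  F
F  F  F  T  T  |  F
F  F  F  T  F  |  T
F  F  F  F  T  |  T
F  F  F  F  F  |  F
16 of 32 rows are T, so the formula is contingent.

contingent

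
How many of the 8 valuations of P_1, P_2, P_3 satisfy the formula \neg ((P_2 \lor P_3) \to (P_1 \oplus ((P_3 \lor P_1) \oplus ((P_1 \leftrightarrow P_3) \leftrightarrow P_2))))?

3

P_1  P_2  P_3  |  (P_2 \lor P_3)  (P_3 \lor P_1)  (P_1 \leftrightarrow P_3)  φ
 1    1    1   |        1               1                     1              0
 1    1    0   |        1               1                     0              1
 1    0    1   |        1               1                     1              1
 1    0    0   |        0               1                     0              0
 0    1    1   |        1               1                     0              0
 0    1    0   |        1               0                     1              0
 0    0    1   |        1               1                     0              1
 0    0    0   |        0               0                     1              0
The formula is true on 3 of the 8 rows.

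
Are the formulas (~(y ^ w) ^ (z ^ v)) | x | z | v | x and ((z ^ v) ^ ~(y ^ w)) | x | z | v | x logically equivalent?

x | y | z | w | v || φ | ψ
0 | 0 | 0 | 0 | 0 || 1 | 1
0 | 0 | 0 | 0 | 1 || 1 | 1
0 | 0 | 0 | 1 | 0 || 0 | 0
0 | 0 | 0 | 1 | 1 || 1 | 1
0 | 0 | 1 | 0 | 0 || 1 | 1
0 | 0 | 1 | 0 | 1 || 1 | 1
0 | 0 | 1 | 1 | 0 || 1 | 1
0 | 0 | 1 | 1 | 1 || 1 | 1
0 | 1 | 0 | 0 | 0 || 0 | 0
0 | 1 | 0 | 0 | 1 || 1 | 1
0 | 1 | 0 | 1 | 0 || 1 | 1
0 | 1 | 0 | 1 | 1 || 1 | 1
0 | 1 | 1 | 0 | 0 || 1 | 1
0 | 1 | 1 | 0 | 1 || 1 | 1
0 | 1 | 1 | 1 | 0 || 1 | 1
0 | 1 | 1 | 1 | 1 || 1 | 1
1 | 0 | 0 | 0 | 0 || 1 | 1
1 | 0 | 0 | 0 | 1 || 1 | 1
1 | 0 | 0 | 1 | 0 || 1 | 1
1 | 0 | 0 | 1 | 1 || 1 | 1
1 | 0 | 1 | 0 | 0 || 1 | 1
1 | 0 | 1 | 0 | 1 || 1 | 1
1 | 0 | 1 | 1 | 0 || 1 | 1
1 | 0 | 1 | 1 | 1 || 1 | 1
1 | 1 | 0 | 0 | 0 || 1 | 1
1 | 1 | 0 | 0 | 1 || 1 | 1
1 | 1 | 0 | 1 | 0 || 1 | 1
1 | 1 | 0 | 1 | 1 || 1 | 1
1 | 1 | 1 | 0 | 0 || 1 | 1
1 | 1 | 1 | 0 | 1 || 1 | 1
1 | 1 | 1 | 1 | 0 || 1 | 1
1 | 1 | 1 | 1 | 1 || 1 | 1
The columns for φ and ψ agree on every row, so they are logically equivalent.

equivalent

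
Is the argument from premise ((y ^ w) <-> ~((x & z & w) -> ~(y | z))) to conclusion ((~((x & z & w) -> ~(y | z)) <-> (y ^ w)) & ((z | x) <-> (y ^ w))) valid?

no

x  y  z  w  |  φ  ψ
0  0  0  0  |  1  1
0  0  0  1  |  0  0
0  0  1  0  |  1  0
0  0  1  1  |  0  0
0  1  0  0  |  0  0
0  1  0  1  |  1  1
0  1  1  0  |  0  0
0  1  1  1  |  1  0
1  0  0  0  |  1  0
1  0  0  1  |  0  0
1  0  1  0  |  1  0
1  0  1  1  |  1  1
1  1  0  0  |  0  0
1  1  0  1  |  1  0
1  1  1  0  |  0  0
1  1  1  1  |  0  0
At x=0, y=0, z=1, w=0 we have φ true but ψ false, so φ does not entail ψ.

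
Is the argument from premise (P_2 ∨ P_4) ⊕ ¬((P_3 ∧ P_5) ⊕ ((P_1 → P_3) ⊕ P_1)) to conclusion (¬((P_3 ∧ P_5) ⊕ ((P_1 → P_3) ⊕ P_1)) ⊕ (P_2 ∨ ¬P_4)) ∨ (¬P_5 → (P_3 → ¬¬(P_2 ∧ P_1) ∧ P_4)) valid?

no

P_1 | P_2 | P_3 | P_4 | P_5 || φ | ψ
 T  |  T  |  T  |  T  |  T  || T | T
 T  |  T  |  T  |  T  |  F  || F | T
 T  |  T  |  T  |  F  |  T  || T | T
 T  |  T  |  T  |  F  |  F  || F | F
 T  |  T  |  F  |  T  |  T  || T | T
 T  |  T  |  F  |  T  |  F  || T | T
 T  |  T  |  F  |  F  |  T  || T | T
 T  |  T  |  F  |  F  |  F  || T | T
 T  |  F  |  T  |  T  |  T  || T | T
 T  |  F  |  T  |  T  |  F  || F | T
 T  |  F  |  T  |  F  |  T  || F | T
 T  |  F  |  T  |  F  |  F  || T | F
 T  |  F  |  F  |  T  |  T  || T | T
 T  |  F  |  F  |  T  |  F  || T | T
 T  |  F  |  F  |  F  |  T  || F | T
 T  |  F  |  F  |  F  |  F  || F | T
 F  |  T  |  T  |  T  |  T  || F | T
 F  |  T  |  T  |  T  |  F  || T | T
 F  |  T  |  T  |  F  |  T  || F | T
 F  |  T  |  T  |  F  |  F  || T | T
 F  |  T  |  F  |  T  |  T  || T | T
 F  |  T  |  F  |  T  |  F  || T | T
 F  |  T  |  F  |  F  |  T  || T | T
 F  |  T  |  F  |  F  |  F  || T | T
 F  |  F  |  T  |  T  |  T  || F | T
 F  |  F  |  T  |  T  |  F  || T | F
 F  |  F  |  T  |  F  |  T  || T | T
 F  |  F  |  T  |  F  |  F  || F | T
 F  |  F  |  F  |  T  |  T  || T | T
 F  |  F  |  F  |  T  |  F  || T | T
 F  |  F  |  F  |  F  |  T  || F | T
 F  |  F  |  F  |  F  |  F  || F | T
At P_1=T, P_2=F, P_3=T, P_4=F, P_5=F we have φ true but ψ false, so φ does not entail ψ.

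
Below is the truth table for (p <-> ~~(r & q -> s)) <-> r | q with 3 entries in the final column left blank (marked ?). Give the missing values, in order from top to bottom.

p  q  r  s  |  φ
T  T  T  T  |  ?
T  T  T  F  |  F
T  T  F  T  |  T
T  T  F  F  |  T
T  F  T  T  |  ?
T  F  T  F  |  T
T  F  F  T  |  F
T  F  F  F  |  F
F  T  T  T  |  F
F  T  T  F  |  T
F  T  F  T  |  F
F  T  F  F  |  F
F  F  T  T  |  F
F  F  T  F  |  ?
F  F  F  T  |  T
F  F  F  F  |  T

Row p=T, q=T, r=T, s=T: (p <-> ~~(r & q -> s)) = T, (r | q) = T, so the formula = T.
Row p=T, q=F, r=T, s=T: (p <-> ~~(r & q -> s)) = T, (r | q) = T, so the formula = T.
Row p=F, q=F, r=T, s=F: (p <-> ~~(r & q -> s)) = F, (r | q) = T, so the formula = F.

T, T, F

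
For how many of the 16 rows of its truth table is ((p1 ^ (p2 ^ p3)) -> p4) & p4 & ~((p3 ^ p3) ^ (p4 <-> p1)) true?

p1  p2  p3  p4  |  φ
0   0   0   0   |  0
0   0   0   1   |  1
0   0   1   0   |  0
0   0   1   1   |  1
0   1   0   0   |  0
0   1   0   1   |  1
0   1   1   0   |  0
0   1   1   1   |  1
1   0   0   0   |  0
1   0   0   1   |  0
1   0   1   0   |  0
1   0   1   1   |  0
1   1   0   0   |  0
1   1   0   1   |  0
1   1   1   0   |  0
1   1   1   1   |  0
The formula is true on 4 of the 16 rows.

4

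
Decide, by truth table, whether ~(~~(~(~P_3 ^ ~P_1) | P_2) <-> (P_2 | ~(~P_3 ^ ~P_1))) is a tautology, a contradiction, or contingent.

contradiction

P_1  P_2  P_3     ~P_3  ~P_1  (~P_3 ^ ~P_1)  ~(~P_3 ^ ~P_1)  (~(~P_3 ^ ~P_1) | P_2)  ~(~(~P_3 ^ ~P_1) | P_2)  ~~(~(~P_3 ^ ~P_1) | P_2)  (P_2 | ~(~P_3 ^ ~P_1))  φ
 0    0    0       1     1          0              1                   1                        0                        1                        1             0
 0    0    1       0     1          1              0                   0                        1                        0                        0             0
 0    1    0       1     1          0              1                   1                        0                        1                        1             0
 0    1    1       0     1          1              0                   1                        0                        1                        1             0
 1    0    0       1     0          1              0                   0                        1                        0                        0             0
 1    0    1       0     0          0              1                   1                        0                        1                        1             0
 1    1    0       1     0          1              0                   1                        0                        1                        1             0
 1    1    1       0     0          0              1                   1                        0                        1                        1             0
Every row is 0, so the formula is a contradiction.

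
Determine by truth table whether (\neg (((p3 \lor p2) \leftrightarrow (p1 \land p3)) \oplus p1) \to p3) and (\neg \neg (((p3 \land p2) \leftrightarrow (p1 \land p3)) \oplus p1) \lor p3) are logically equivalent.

not equivalent

p1 | p2 | p3 || φ | ψ
T  | T  | T  || T | T
T  | T  | F  || T | F
T  | F  | T  || T | T
T  | F  | F  || F | F
F  | T  | T  || T | T
F  | T  | F  || F | T
F  | F  | T  || T | T
F  | F  | F  || T | T
The columns differ at p1=T, p2=T, p3=F (φ=T, ψ=F), so they are not equivalent.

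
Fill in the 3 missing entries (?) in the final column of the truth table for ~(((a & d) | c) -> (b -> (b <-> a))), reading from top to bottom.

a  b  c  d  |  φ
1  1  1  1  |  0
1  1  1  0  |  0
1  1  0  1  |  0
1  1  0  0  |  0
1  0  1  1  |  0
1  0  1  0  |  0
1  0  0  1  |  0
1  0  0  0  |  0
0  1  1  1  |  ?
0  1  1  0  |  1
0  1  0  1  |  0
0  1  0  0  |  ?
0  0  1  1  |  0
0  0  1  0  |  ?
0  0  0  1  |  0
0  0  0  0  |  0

1, 0, 0

Row a=0, b=1, c=1, d=1: ((a & d) | c) = 1, (b -> (b <-> a)) = 0, (((a & d) | c) -> (b -> (b <-> a))) = 0, so the formula = 1.
Row a=0, b=1, c=0, d=0: ((a & d) | c) = 0, (b -> (b <-> a)) = 0, (((a & d) | c) -> (b -> (b <-> a))) = 1, so the formula = 0.
Row a=0, b=0, c=1, d=0: ((a & d) | c) = 1, (b -> (b <-> a)) = 1, (((a & d) | c) -> (b -> (b <-> a))) = 1, so the formula = 0.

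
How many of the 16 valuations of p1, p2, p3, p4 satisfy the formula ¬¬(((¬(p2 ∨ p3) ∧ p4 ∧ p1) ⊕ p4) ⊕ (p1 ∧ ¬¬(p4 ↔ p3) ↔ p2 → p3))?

p1 | p2 | p3 | p4 || φ
T  | T  | T  | T  || F
T  | T  | T  | F  || F
T  | T  | F  | T  || F
T  | T  | F  | F  || F
T  | F  | T  | T  || F
T  | F  | T  | F  || F
T  | F  | F  | T  || F
T  | F  | F  | F  || T
F  | T  | T  | T  || T
F  | T  | T  | F  || F
F  | T  | F  | T  || F
F  | T  | F  | F  || T
F  | F  | T  | T  || T
F  | F  | T  | F  || F
F  | F  | F  | T  || T
F  | F  | F  | F  || F
The formula is true on 5 of the 16 rows.

5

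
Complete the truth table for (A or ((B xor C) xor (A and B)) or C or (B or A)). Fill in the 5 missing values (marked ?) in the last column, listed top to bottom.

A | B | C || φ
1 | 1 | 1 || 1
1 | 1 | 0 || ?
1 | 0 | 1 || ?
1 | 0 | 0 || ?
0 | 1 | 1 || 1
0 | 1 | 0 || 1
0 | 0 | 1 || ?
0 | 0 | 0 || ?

Row A=1, B=1, C=0: ((B xor C) xor (A and B)) = 0, (B or A) = 1, so the formula = 1.
Row A=1, B=0, C=1: ((B xor C) xor (A and B)) = 1, (B or A) = 1, so the formula = 1.
Row A=1, B=0, C=0: ((B xor C) xor (A and B)) = 0, (B or A) = 1, so the formula = 1.
Row A=0, B=0, C=1: ((B xor C) xor (A and B)) = 1, (B or A) = 0, so the formula = 1.
Row A=0, B=0, C=0: ((B xor C) xor (A and B)) = 0, (B or A) = 0, so the formula = 0.

1, 1, 1, 1, 0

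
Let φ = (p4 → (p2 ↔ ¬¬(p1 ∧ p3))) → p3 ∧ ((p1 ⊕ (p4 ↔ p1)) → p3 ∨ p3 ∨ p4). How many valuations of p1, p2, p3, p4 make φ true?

p1 | p2 | p3 | p4 || (p1 ∧ p3) | ¬(p1 ∧ p3) | ¬¬(p1 ∧ p3) | (p2 ↔ ¬¬(p1 ∧ p3)) | (p4 → (p2 ↔ ¬¬(p1 ∧ p3))) | (p4 ↔ p1) | (p1 ⊕ (p4 ↔ p1)) | (p3 ∨ p3 ∨ p4) | φ
0  | 0  | 0  | 0  ||     0     |     1      |      0      |         1          |             1             |     1     |        1         |       0        | 0
0  | 0  | 0  | 1  ||     0     |     1      |      0      |         1          |             1             |     0     |        0         |       1        | 0
0  | 0  | 1  | 0  ||     0     |     1      |      0      |         1          |             1             |     1     |        1         |       1        | 1
0  | 0  | 1  | 1  ||     0     |     1      |      0      |         1          |             1             |     0     |        0         |       1        | 1
0  | 1  | 0  | 0  ||     0     |     1      |      0      |         0          |             1             |     1     |        1         |       0        | 0
0  | 1  | 0  | 1  ||     0     |     1      |      0      |         0          |             0             |     0     |        0         |       1        | 1
0  | 1  | 1  | 0  ||     0     |     1      |      0      |         0          |             1             |     1     |        1         |       1        | 1
0  | 1  | 1  | 1  ||     0     |     1      |      0      |         0          |             0             |     0     |        0         |       1        | 1
1  | 0  | 0  | 0  ||     0     |     1      |      0      |         1          |             1             |     0     |        1         |       0        | 0
1  | 0  | 0  | 1  ||     0     |     1      |      0      |         1          |             1             |     1     |        0         |       1        | 0
1  | 0  | 1  | 0  ||     1     |     0      |      1      |         0          |             1             |     0     |        1         |       1        | 1
1  | 0  | 1  | 1  ||     1     |     0      |      1      |         0          |             0             |     1     |        0         |       1        | 1
1  | 1  | 0  | 0  ||     0     |     1      |      0      |         0          |             1             |     0     |        1         |       0        | 0
1  | 1  | 0  | 1  ||     0     |     1      |      0      |         0          |             0             |     1     |        0         |       1        | 1
1  | 1  | 1  | 0  ||     1     |     0      |      1      |         1          |             1             |     0     |        1         |       1        | 1
1  | 1  | 1  | 1  ||     1     |     0      |      1      |         1          |             1             |     1     |        0         |       1        | 1
The formula is true on 10 of the 16 rows.

10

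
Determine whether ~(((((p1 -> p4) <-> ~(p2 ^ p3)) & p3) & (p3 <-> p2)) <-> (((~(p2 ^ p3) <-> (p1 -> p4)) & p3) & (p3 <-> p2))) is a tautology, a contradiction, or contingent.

contradiction

p1  p2  p3  p4  |  φ
1   1   1   1   |  0
1   1   1   0   |  0
1   1   0   1   |  0
1   1   0   0   |  0
1   0   1   1   |  0
1   0   1   0   |  0
1   0   0   1   |  0
1   0   0   0   |  0
0   1   1   1   |  0
0   1   1   0   |  0
0   1   0   1   |  0
0   1   0   0   |  0
0   0   1   1   |  0
0   0   1   0   |  0
0   0   0   1   |  0
0   0   0   0   |  0
Every row is 0, so the formula is a contradiction.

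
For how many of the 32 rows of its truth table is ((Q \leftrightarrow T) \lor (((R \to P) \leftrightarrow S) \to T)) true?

P | Q | R | S | T || φ
T | T | T | T | T || T
T | T | T | T | F || F
T | T | T | F | T || T
T | T | T | F | F || T
T | T | F | T | T || T
T | T | F | T | F || F
T | T | F | F | T || T
T | T | F | F | F || T
T | F | T | T | T || T
T | F | T | T | F || T
T | F | T | F | T || T
T | F | T | F | F || T
T | F | F | T | T || T
T | F | F | T | F || T
T | F | F | F | T || T
T | F | F | F | F || T
F | T | T | T | T || T
F | T | T | T | F || T
F | T | T | F | T || T
F | T | T | F | F || F
F | T | F | T | T || T
F | T | F | T | F || F
F | T | F | F | T || T
F | T | F | F | F || T
F | F | T | T | T || T
F | F | T | T | F || T
F | F | T | F | T || T
F | F | T | F | F || T
F | F | F | T | T || T
F | F | F | T | F || T
F | F | F | F | T || T
F | F | F | F | F || T
The formula is true on 28 of the 32 rows.

28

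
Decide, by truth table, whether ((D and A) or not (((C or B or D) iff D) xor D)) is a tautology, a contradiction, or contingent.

contingent

A | B | C | D | φ
- | - | - | - | -
T | T | T | T | T
T | T | T | F | T
T | T | F | T | T
T | T | F | F | T
T | F | T | T | T
T | F | T | F | T
T | F | F | T | T
T | F | F | F | F
F | T | T | T | T
F | T | T | F | T
F | T | F | T | T
F | T | F | F | T
F | F | T | T | T
F | F | T | F | T
F | F | F | T | T
F | F | F | F | F
14 of 16 rows are T, so the formula is contingent.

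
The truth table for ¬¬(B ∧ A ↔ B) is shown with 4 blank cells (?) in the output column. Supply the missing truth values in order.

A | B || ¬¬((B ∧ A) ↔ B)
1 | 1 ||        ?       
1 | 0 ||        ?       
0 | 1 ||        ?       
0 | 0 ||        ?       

Row A=1, B=1: (B ∧ A ↔ B) = 1, ¬(B ∧ A ↔ B) = 0, so ¬¬((B ∧ A) ↔ B) = 1.
Row A=1, B=0: (B ∧ A ↔ B) = 1, ¬(B ∧ A ↔ B) = 0, so ¬¬((B ∧ A) ↔ B) = 1.
Row A=0, B=1: (B ∧ A ↔ B) = 0, ¬(B ∧ A ↔ B) = 1, so ¬¬((B ∧ A) ↔ B) = 0.
Row A=0, B=0: (B ∧ A ↔ B) = 1, ¬(B ∧ A ↔ B) = 0, so ¬¬((B ∧ A) ↔ B) = 1.

1, 1, 0, 1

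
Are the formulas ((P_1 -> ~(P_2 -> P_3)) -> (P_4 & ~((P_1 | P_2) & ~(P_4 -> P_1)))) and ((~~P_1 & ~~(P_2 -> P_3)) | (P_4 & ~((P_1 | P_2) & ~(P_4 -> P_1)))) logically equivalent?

equivalent

P_1  P_2  P_3  P_4  |  φ  ψ
 F    F    F    F   |  F  F
 F    F    F    T   |  T  T
 F    F    T    F   |  F  F
 F    F    T    T   |  T  T
 F    T    F    F   |  F  F
 F    T    F    T   |  F  F
 F    T    T    F   |  F  F
 F    T    T    T   |  F  F
 T    F    F    F   |  T  T
 T    F    F    T   |  T  T
 T    F    T    F   |  T  T
 T    F    T    T   |  T  T
 T    T    F    F   |  F  F
 T    T    F    T   |  T  T
 T    T    T    F   |  T  T
 T    T    T    T   |  T  T
The columns for φ and ψ agree on every row, so they are logically equivalent.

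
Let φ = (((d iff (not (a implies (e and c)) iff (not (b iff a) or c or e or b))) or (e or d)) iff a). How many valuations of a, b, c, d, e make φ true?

13

a | b | c | d | e || φ
1 | 1 | 1 | 1 | 1 || 1
1 | 1 | 1 | 1 | 0 || 1
1 | 1 | 1 | 0 | 1 || 1
1 | 1 | 1 | 0 | 0 || 0
1 | 1 | 0 | 1 | 1 || 1
1 | 1 | 0 | 1 | 0 || 1
1 | 1 | 0 | 0 | 1 || 1
1 | 1 | 0 | 0 | 0 || 0
1 | 0 | 1 | 1 | 1 || 1
1 | 0 | 1 | 1 | 0 || 1
1 | 0 | 1 | 0 | 1 || 1
1 | 0 | 1 | 0 | 0 || 0
1 | 0 | 0 | 1 | 1 || 1
1 | 0 | 0 | 1 | 0 || 1
1 | 0 | 0 | 0 | 1 || 1
1 | 0 | 0 | 0 | 0 || 0
0 | 1 | 1 | 1 | 1 || 0
0 | 1 | 1 | 1 | 0 || 0
0 | 1 | 1 | 0 | 1 || 0
0 | 1 | 1 | 0 | 0 || 0
0 | 1 | 0 | 1 | 1 || 0
0 | 1 | 0 | 1 | 0 || 0
0 | 1 | 0 | 0 | 1 || 0
0 | 1 | 0 | 0 | 0 || 0
0 | 0 | 1 | 1 | 1 || 0
0 | 0 | 1 | 1 | 0 || 0
0 | 0 | 1 | 0 | 1 || 0
0 | 0 | 1 | 0 | 0 || 0
0 | 0 | 0 | 1 | 1 || 0
0 | 0 | 0 | 1 | 0 || 0
0 | 0 | 0 | 0 | 1 || 0
0 | 0 | 0 | 0 | 0 || 1
The formula is true on 13 of the 32 rows.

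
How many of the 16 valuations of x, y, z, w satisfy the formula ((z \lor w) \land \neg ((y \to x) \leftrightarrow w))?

x | y | z | w | φ
- | - | - | - | -
T | T | T | T | F
T | T | T | F | T
T | T | F | T | F
T | T | F | F | F
T | F | T | T | F
T | F | T | F | T
T | F | F | T | F
T | F | F | F | F
F | T | T | T | T
F | T | T | F | F
F | T | F | T | T
F | T | F | F | F
F | F | T | T | F
F | F | T | F | T
F | F | F | T | F
F | F | F | F | F
The formula is true on 5 of the 16 rows.

5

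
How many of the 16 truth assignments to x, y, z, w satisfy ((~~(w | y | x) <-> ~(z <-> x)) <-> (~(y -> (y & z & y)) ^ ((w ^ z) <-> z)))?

8

x  y  z  w     (w | y | x)  ~(w | y | x)  ~~(w | y | x)  (z <-> x)  ~(z <-> x)  (y & z & y)  (y -> (y & z & y))  ~(y -> (y & z & y))  (w ^ z)  ((w ^ z) <-> z)  φ
F  F  F  F          F            T              F            T          F            F               T                    F              F            T         T
F  F  F  T          T            F              T            T          F            F               T                    F              T            F         T
F  F  T  F          F            T              F            F          T            F               T                    F              T            T         F
F  F  T  T          T            F              T            F          T            F               T                    F              F            F         F
F  T  F  F          T            F              T            T          F            F               F                    T              F            T         T
F  T  F  T          T            F              T            T          F            F               F                    T              T            F         F
F  T  T  F          T            F              T            F          T            T               T                    F              T            T         T
F  T  T  T          T            F              T            F          T            T               T                    F              F            F         F
T  F  F  F          T            F              T            F          T            F               T                    F              F            T         T
T  F  F  T          T            F              T            F          T            F               T                    F              T            F         F
T  F  T  F          T            F              T            T          F            F               T                    F              T            T         F
T  F  T  T          T            F              T            T          F            F               T                    F              F            F         T
T  T  F  F          T            F              T            F          T            F               F                    T              F            T         F
T  T  F  T          T            F              T            F          T            F               F                    T              T            F         T
T  T  T  F          T            F              T            T          F            T               T                    F              T            T         F
T  T  T  T          T            F              T            T          F            T               T                    F              F            F         T
The formula is true on 8 of the 16 rows.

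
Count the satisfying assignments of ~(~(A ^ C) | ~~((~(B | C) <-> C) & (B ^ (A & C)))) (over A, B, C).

3

A  B  C     (A ^ C)  ~(A ^ C)  (B | C)  ~(B | C)  (~(B | C) <-> C)  (A & C)  (B ^ (A & C))  φ
T  T  T        F        T         T        F             F             T           F        F
T  T  F        T        F         T        F             T             F           T        F
T  F  T        F        T         T        F             F             T           T        F
T  F  F        T        F         F        T             F             F           F        T
F  T  T        T        F         T        F             F             F           T        T
F  T  F        F        T         T        F             T             F           T        F
F  F  T        T        F         T        F             F             F           F        T
F  F  F        F        T         F        T             F             F           F        F
The formula is true on 3 of the 8 rows.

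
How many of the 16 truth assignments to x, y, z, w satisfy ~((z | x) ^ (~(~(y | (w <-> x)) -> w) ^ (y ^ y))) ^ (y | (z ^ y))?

12

  x   |   y   |   z   |   w   |   φ  
----- | ----- | ----- | ----- | -----
 True |  True |  True |  True |  True
 True |  True |  True | False |  True
 True |  True | False |  True |  True
 True |  True | False | False |  True
 True | False |  True |  True |  True
 True | False |  True | False | False
 True | False | False |  True | False
 True | False | False | False |  True
False |  True |  True |  True |  True
False |  True |  True | False |  True
False |  True | False |  True | False
False |  True | False | False | False
False | False |  True |  True |  True
False | False |  True | False |  True
False | False | False |  True |  True
False | False | False | False |  True
The formula is true on 12 of the 16 rows.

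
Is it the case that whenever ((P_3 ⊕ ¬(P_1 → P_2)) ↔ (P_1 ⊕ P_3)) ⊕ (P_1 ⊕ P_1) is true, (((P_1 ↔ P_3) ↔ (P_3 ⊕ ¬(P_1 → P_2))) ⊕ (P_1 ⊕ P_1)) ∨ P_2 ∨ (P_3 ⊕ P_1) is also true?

P_1 | P_2 | P_3 | φ | ψ
--- | --- | --- | - | -
 F  |  F  |  F  | T | F
 F  |  F  |  T  | T | T
 F  |  T  |  F  | T | T
 F  |  T  |  T  | T | T
 T  |  F  |  F  | T | T
 T  |  F  |  T  | T | F
 T  |  T  |  F  | F | T
 T  |  T  |  T  | F | T
At P_1=F, P_2=F, P_3=F we have φ true but ψ false, so φ does not entail ψ.

no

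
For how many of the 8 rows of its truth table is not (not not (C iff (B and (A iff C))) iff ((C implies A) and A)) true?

A | B | C || φ
T | T | T || F
T | T | F || F
T | F | T || T
T | F | F || F
F | T | T || F
F | T | F || F
F | F | T || F
F | F | F || T
The formula is true on 2 of the 8 rows.

2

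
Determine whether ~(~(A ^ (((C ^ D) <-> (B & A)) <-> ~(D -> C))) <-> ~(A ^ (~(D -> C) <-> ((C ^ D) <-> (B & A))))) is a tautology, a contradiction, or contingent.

contradiction

A | B | C | D | φ
- | - | - | - | -
1 | 1 | 1 | 1 | 0
1 | 1 | 1 | 0 | 0
1 | 1 | 0 | 1 | 0
1 | 1 | 0 | 0 | 0
1 | 0 | 1 | 1 | 0
1 | 0 | 1 | 0 | 0
1 | 0 | 0 | 1 | 0
1 | 0 | 0 | 0 | 0
0 | 1 | 1 | 1 | 0
0 | 1 | 1 | 0 | 0
0 | 1 | 0 | 1 | 0
0 | 1 | 0 | 0 | 0
0 | 0 | 1 | 1 | 0
0 | 0 | 1 | 0 | 0
0 | 0 | 0 | 1 | 0
0 | 0 | 0 | 0 | 0
Every row is 0, so the formula is a contradiction.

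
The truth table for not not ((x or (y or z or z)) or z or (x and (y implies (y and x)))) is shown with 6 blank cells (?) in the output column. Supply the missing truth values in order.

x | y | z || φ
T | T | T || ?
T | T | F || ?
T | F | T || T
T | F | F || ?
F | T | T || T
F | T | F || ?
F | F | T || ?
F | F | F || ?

T, T, T, T, T, F

Row x=T, y=T, z=T: ((x or (y or z or z)) or z or (x and (y implies (y and x)))) = T, not ((x or (y or z or z)) or z or (x and (y implies (y and x)))) = F, so the formula = T.
Row x=T, y=T, z=F: ((x or (y or z or z)) or z or (x and (y implies (y and x)))) = T, not ((x or (y or z or z)) or z or (x and (y implies (y and x)))) = F, so the formula = T.
Row x=T, y=F, z=F: ((x or (y or z or z)) or z or (x and (y implies (y and x)))) = T, not ((x or (y or z or z)) or z or (x and (y implies (y and x)))) = F, so the formula = T.
Row x=F, y=T, z=F: ((x or (y or z or z)) or z or (x and (y implies (y and x)))) = T, not ((x or (y or z or z)) or z or (x and (y implies (y and x)))) = F, so the formula = T.
Row x=F, y=F, z=T: ((x or (y or z or z)) or z or (x and (y implies (y and x)))) = T, not ((x or (y or z or z)) or z or (x and (y implies (y and x)))) = F, so the formula = T.
Row x=F, y=F, z=F: ((x or (y or z or z)) or z or (x and (y implies (y and x)))) = F, not ((x or (y or z or z)) or z or (x and (y implies (y and x)))) = T, so the formula = F.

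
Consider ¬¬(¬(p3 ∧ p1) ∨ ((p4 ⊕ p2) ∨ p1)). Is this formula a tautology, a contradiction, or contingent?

p1 | p2 | p3 | p4 | φ
-- | -- | -- | -- | -
0  | 0  | 0  | 0  | 1
0  | 0  | 0  | 1  | 1
0  | 0  | 1  | 0  | 1
0  | 0  | 1  | 1  | 1
0  | 1  | 0  | 0  | 1
0  | 1  | 0  | 1  | 1
0  | 1  | 1  | 0  | 1
0  | 1  | 1  | 1  | 1
1  | 0  | 0  | 0  | 1
1  | 0  | 0  | 1  | 1
1  | 0  | 1  | 0  | 1
1  | 0  | 1  | 1  | 1
1  | 1  | 0  | 0  | 1
1  | 1  | 0  | 1  | 1
1  | 1  | 1  | 0  | 1
1  | 1  | 1  | 1  | 1
Every row is 1, so the formula is a tautology.

tautology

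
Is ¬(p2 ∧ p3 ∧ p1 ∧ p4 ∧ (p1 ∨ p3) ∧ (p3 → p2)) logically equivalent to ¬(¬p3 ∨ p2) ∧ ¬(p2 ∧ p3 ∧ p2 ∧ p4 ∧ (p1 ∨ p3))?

not equivalent

  p1  |   p2  |   p3  |   p4  |   φ   |   ψ  
----- | ----- | ----- | ----- | ----- | -----
 True |  True |  True |  True | False | False
 True |  True |  True | False |  True | False
 True |  True | False |  True |  True | False
 True |  True | False | False |  True | False
 True | False |  True |  True |  True |  True
 True | False |  True | False |  True |  True
 True | False | False |  True |  True | False
 True | False | False | False |  True | False
False |  True |  True |  True |  True | False
False |  True |  True | False |  True | False
False |  True | False |  True |  True | False
False |  True | False | False |  True | False
False | False |  True |  True |  True |  True
False | False |  True | False |  True |  True
False | False | False |  True |  True | False
False | False | False | False |  True | False
The columns differ at p1=True, p2=True, p3=True, p4=False (φ=True, ψ=False), so they are not equivalent.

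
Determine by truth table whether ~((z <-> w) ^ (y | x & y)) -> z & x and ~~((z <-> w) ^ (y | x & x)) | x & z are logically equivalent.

not equivalent

x  y  z  w  |  φ  ψ
1  1  1  1  |  1  1
1  1  1  0  |  1  1
1  1  0  1  |  1  1
1  1  0  0  |  0  0
1  0  1  1  |  1  1
1  0  1  0  |  1  1
1  0  0  1  |  0  1
1  0  0  0  |  1  0
0  1  1  1  |  0  0
0  1  1  0  |  1  1
0  1  0  1  |  1  1
0  1  0  0  |  0  0
0  0  1  1  |  1  1
0  0  1  0  |  0  0
0  0  0  1  |  0  0
0  0  0  0  |  1  1
The columns differ at x=1, y=0, z=0, w=1 (φ=0, ψ=1), so they are not equivalent.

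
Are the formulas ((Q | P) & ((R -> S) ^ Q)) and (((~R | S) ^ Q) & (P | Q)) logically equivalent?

equivalent

P | Q | R | S || φ | ψ
0 | 0 | 0 | 0 || 0 | 0
0 | 0 | 0 | 1 || 0 | 0
0 | 0 | 1 | 0 || 0 | 0
0 | 0 | 1 | 1 || 0 | 0
0 | 1 | 0 | 0 || 0 | 0
0 | 1 | 0 | 1 || 0 | 0
0 | 1 | 1 | 0 || 1 | 1
0 | 1 | 1 | 1 || 0 | 0
1 | 0 | 0 | 0 || 1 | 1
1 | 0 | 0 | 1 || 1 | 1
1 | 0 | 1 | 0 || 0 | 0
1 | 0 | 1 | 1 || 1 | 1
1 | 1 | 0 | 0 || 0 | 0
1 | 1 | 0 | 1 || 0 | 0
1 | 1 | 1 | 0 || 1 | 1
1 | 1 | 1 | 1 || 0 | 0
The columns for φ and ψ agree on every row, so they are logically equivalent.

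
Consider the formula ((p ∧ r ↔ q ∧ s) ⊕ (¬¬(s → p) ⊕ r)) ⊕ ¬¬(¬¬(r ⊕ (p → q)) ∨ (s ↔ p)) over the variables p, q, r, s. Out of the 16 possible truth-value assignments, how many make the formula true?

  p   |   q   |   r   |   s   ||   φ  
 True |  True |  True |  True || False
 True |  True |  True | False || False
 True |  True | False |  True || False
 True |  True | False | False ||  True
 True | False |  True |  True ||  True
 True | False |  True | False ||  True
 True | False | False |  True ||  True
 True | False | False | False || False
False |  True |  True |  True ||  True
False |  True |  True | False || False
False |  True | False |  True ||  True
False |  True | False | False ||  True
False | False |  True |  True || False
False | False |  True | False || False
False | False | False |  True || False
False | False | False | False ||  True
The formula is true on 8 of the 16 rows.

8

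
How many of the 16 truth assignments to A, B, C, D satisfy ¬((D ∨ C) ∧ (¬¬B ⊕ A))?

  A   |   B   |   C   |   D   || (D ∨ C) |   ¬B  |  ¬¬B  | (¬¬B ⊕ A) | ((D ∨ C) ∧ (¬¬B ⊕ A)) | ¬((D ∨ C) ∧ (¬¬B ⊕ A))
False | False | False | False ||  False  |  True | False |   False   |         False         |          True         
False | False | False |  True ||   True  |  True | False |   False   |         False         |          True         
False | False |  True | False ||   True  |  True | False |   False   |         False         |          True         
False | False |  True |  True ||   True  |  True | False |   False   |         False         |          True         
False |  True | False | False ||  False  | False |  True |    True   |         False         |          True         
False |  True | False |  True ||   True  | False |  True |    True   |          True         |         False         
False |  True |  True | False ||   True  | False |  True |    True   |          True         |         False         
False |  True |  True |  True ||   True  | False |  True |    True   |          True         |         False         
 True | False | False | False ||  False  |  True | False |    True   |         False         |          True         
 True | False | False |  True ||   True  |  True | False |    True   |          True         |         False         
 True | False |  True | False ||   True  |  True | False |    True   |          True         |         False         
 True | False |  True |  True ||   True  |  True | False |    True   |          True         |         False         
 True |  True | False | False ||  False  | False |  True |   False   |         False         |          True         
 True |  True | False |  True ||   True  | False |  True |   False   |         False         |          True         
 True |  True |  True | False ||   True  | False |  True |   False   |         False         |          True         
 True |  True |  True |  True ||   True  | False |  True |   False   |         False         |          True         
The formula is true on 10 of the 16 rows.

10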